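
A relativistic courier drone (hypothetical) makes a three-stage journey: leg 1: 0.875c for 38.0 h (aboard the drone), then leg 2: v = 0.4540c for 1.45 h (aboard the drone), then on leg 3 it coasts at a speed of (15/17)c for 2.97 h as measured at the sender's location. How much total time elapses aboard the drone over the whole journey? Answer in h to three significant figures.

τ = 40.8 h

Leg 1: 38.0 h is already measured aboard the drone.
Leg 2: 1.45 h is already measured aboard the drone.
Leg 3: γ = 1/√(1 − (15/17)²) = 17/8 = 2.125; τ_3 = 2.97/2.125 = 1.398 h.
Total: 38.00 + 1.450 + 1.398 h.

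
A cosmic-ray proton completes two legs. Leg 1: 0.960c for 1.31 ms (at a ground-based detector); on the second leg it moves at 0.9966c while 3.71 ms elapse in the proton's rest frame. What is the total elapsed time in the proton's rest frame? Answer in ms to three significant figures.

Leg 1: γ = 1/√(1 − 0.960²) = 25/7 ≈ 3.571; τ_1 = 1.31/3.571 = 0.3668 ms.
Leg 2: 3.71 ms is already measured in the proton's rest frame.
Total: 0.3668 + 3.710 ms.

τ = 4.08 ms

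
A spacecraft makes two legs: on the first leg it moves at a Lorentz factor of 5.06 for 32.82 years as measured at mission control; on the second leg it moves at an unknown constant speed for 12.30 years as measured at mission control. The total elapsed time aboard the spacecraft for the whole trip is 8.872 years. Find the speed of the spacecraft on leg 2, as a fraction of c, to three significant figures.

Leg 1: γ = 5.06; τ_1 = 32.82/5.060 = 6.486 years.
Leg 2: speed unknown; τ_2 = 12.30/γ_2.
Total proper time: 6.486 + τ_2 = 8.872, so τ_2 = 8.872 − 6.486 = 2.386 years.
γ_2 = 12.30/2.386 = 5.155; β = √(1 − 1/γ²) = √0.9624.

β = 0.981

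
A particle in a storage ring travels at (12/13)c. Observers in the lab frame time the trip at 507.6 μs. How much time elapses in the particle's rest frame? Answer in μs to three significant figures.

τ = 195 μs

γ = 1/√(1 − (12/13)²) = 13/5 = 2.600
The interval measured in the lab frame is the dilated one; the clock in the particle's rest frame measures the proper time τ = Δt/γ = 507.6/2.600 μs.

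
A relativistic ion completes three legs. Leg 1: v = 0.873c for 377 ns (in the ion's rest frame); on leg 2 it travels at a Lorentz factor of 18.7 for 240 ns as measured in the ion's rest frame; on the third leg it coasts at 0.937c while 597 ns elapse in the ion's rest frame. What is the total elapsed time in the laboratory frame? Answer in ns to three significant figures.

Δt = 6970 ns

Leg 1: γ = 1/√(1 − 0.873²) = 1/√0.2379 = 2.050; Δt_1 = 2.050 × 377 = 773.0 ns.
Leg 2: γ = 18.7; Δt_2 = 18.70 × 240 = 4488 ns.
Leg 3: γ = 1/√(1 − 0.937²) = 1/√0.1220 = 2.863; Δt_3 = 2.863 × 597 = 1709 ns.
Total: 773.0 + 4488 + 1709 ns.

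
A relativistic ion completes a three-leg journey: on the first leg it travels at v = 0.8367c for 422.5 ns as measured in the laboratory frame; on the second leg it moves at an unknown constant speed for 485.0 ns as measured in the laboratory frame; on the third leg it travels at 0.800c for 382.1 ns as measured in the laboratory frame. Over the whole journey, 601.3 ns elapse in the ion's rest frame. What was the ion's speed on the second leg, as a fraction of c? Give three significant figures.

β = 0.957

Leg 1: γ = 1/√(1 − 0.8367²) = 1/√0.2999 = 1.826; τ_1 = 422.5/1.826 = 231.4 ns.
Leg 2: speed unknown; τ_2 = 485.0/γ_2.
Leg 3: γ = 1/√(1 − 0.800²) = 5/3 ≈ 1.667; τ_3 = 382.1/1.667 = 229.3 ns.
Total proper time: 231.4 + τ_2 + 229.3 = 601.3, so τ_2 = 601.3 − 460.6 = 140.7 ns.
γ_2 = 485.0/140.7 = 3.448; β = √(1 − 1/γ²) = √0.9159.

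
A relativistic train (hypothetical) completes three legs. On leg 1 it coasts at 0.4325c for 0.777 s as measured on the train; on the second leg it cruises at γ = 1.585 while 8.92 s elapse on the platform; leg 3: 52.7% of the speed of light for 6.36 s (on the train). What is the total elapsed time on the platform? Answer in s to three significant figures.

Leg 1: γ = 1/√(1 − 0.4325²) = 1/√0.8129 = 1.109; Δt_1 = 1.109 × 0.777 = 0.8618 s.
Leg 2: 8.92 s is already measured on the platform.
Leg 3: β = 0.527; γ = 1/√(1 − 0.527²) = 1/√0.7223 = 1.177; Δt_3 = 1.177 × 6.36 = 7.484 s.
Total: 0.8618 + 8.920 + 7.484 s.

Δt = 17.3 s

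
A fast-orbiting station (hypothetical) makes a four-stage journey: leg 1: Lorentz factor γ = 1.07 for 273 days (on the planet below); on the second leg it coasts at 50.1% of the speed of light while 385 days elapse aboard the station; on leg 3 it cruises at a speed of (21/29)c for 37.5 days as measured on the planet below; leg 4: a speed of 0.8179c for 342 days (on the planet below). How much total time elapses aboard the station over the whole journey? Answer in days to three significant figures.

Leg 1: γ = 1.07; τ_1 = 273/1.070 = 255.1 days.
Leg 2: 385 days is already measured aboard the station.
Leg 3: γ = 1/√(1 − (21/29)²) = 29/20 = 1.450; τ_3 = 37.5/1.450 = 25.86 days.
Leg 4: γ = 1/√(1 − 0.8179²) = 1/√0.3310 = 1.738; τ_4 = 342/1.738 = 196.8 days.
Total: 255.1 + 385.0 + 25.86 + 196.8 days.

τ = 863 days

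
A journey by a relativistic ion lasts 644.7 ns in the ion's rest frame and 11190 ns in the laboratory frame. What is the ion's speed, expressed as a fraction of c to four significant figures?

β = 0.9983

The proper time is measured in the ion's rest frame (both events occur at the ion's location); Δt is measured in the laboratory frame. γ = Δt/τ = 11190/644.7 = 17.36.
β = √(1 − 1/γ²) = √(1 − 0.003319) = √0.9967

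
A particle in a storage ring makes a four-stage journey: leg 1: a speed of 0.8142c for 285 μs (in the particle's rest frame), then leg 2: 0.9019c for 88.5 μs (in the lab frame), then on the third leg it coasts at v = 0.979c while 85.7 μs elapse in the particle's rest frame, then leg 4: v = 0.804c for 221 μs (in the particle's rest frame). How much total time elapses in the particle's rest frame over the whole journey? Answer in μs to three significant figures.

Leg 1: 285 μs is already measured in the particle's rest frame.
Leg 2: γ = 1/√(1 − 0.9019²) = 1/√0.1866 = 2.315; τ_2 = 88.5/2.315 = 38.23 μs.
Leg 3: 85.7 μs is already measured in the particle's rest frame.
Leg 4: 221 μs is already measured in the particle's rest frame.
Total: 285.0 + 38.23 + 85.70 + 221.0 μs.

τ = 630 μs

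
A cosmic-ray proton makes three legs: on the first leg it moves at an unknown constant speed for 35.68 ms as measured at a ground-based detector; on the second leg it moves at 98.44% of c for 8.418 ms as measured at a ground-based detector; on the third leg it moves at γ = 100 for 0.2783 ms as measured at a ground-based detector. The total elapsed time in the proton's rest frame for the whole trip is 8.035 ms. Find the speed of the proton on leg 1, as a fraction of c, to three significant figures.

β = 0.983

Leg 1: speed unknown; τ_1 = 35.68/γ_1.
Leg 2: β = 0.9844; γ = 1/√(1 − 0.9844²) = 1/√0.03096 = 5.684; τ_2 = 8.418/5.684 = 1.481 ms.
Leg 3: γ = 100; τ_3 = 0.2783/100.0 = 0.002783 ms.
Total proper time: τ_1 + 1.481 + 0.002783 = 8.035, so τ_1 = 8.035 − 1.484 = 6.551 ms.
γ_1 = 35.68/6.551 = 5.446; β = √(1 − 1/γ²) = √0.9663.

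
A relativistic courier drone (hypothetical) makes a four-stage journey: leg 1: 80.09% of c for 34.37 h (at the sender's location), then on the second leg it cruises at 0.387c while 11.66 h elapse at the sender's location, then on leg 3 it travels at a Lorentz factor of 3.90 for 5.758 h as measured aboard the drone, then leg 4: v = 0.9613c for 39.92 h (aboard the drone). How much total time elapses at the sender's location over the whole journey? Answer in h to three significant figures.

Leg 1: 34.37 h is already measured at the sender's location.
Leg 2: 11.66 h is already measured at the sender's location.
Leg 3: γ = 3.90; Δt_3 = 3.900 × 5.758 = 22.46 h.
Leg 4: γ = 1/√(1 − 0.9613²) = 1/√0.07590 = 3.630; Δt_4 = 3.630 × 39.92 = 144.9 h.
Total: 34.37 + 11.66 + 22.46 + 144.9 h.

Δt = 213 h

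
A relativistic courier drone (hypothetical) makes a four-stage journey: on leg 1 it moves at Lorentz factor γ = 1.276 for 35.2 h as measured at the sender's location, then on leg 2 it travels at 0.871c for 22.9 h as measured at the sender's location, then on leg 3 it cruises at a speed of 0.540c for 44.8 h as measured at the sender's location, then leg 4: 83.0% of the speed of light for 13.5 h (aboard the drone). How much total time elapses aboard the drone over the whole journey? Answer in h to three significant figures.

τ = 90.0 h

Leg 1: γ = 1.276; τ_1 = 35.2/1.276 = 27.59 h.
Leg 2: γ = 1/√(1 − 0.871²) = 1/√0.2414 = 2.035; τ_2 = 22.9/2.035 = 11.25 h.
Leg 3: γ = 1/√(1 − 0.540²) = 1/√0.7084 = 1.188; τ_3 = 44.8/1.188 = 37.71 h.
Leg 4: 13.5 h is already measured aboard the drone.
Total: 27.59 + 11.25 + 37.71 + 13.50 h.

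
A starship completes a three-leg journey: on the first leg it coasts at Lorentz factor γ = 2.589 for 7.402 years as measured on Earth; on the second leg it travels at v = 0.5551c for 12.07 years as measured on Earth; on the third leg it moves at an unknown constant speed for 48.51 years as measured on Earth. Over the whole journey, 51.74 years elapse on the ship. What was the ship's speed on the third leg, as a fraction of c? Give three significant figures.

Leg 1: γ = 2.589; τ_1 = 7.402/2.589 = 2.859 years.
Leg 2: γ = 1/√(1 − 0.5551²) = 1/√0.6919 = 1.202; τ_2 = 12.07/1.202 = 10.04 years.
Leg 3: speed unknown; τ_3 = 48.51/γ_3.
Total proper time: 2.859 + 10.04 + τ_3 = 51.74, so τ_3 = 51.74 − 12.90 = 38.84 years.
γ_3 = 48.51/38.84 = 1.249; β = √(1 − 1/γ²) = √0.3589.

β = 0.599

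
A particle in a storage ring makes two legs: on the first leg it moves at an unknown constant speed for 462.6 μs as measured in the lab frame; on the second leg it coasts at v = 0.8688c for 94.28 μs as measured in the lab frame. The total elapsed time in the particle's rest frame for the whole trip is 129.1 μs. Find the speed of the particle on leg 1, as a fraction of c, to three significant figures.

β = 0.984

Leg 1: speed unknown; τ_1 = 462.6/γ_1.
Leg 2: γ = 1/√(1 − 0.8688²) = 1/√0.2452 = 2.020; τ_2 = 94.28/2.020 = 46.68 μs.
Total proper time: τ_1 + 46.68 = 129.1, so τ_1 = 129.1 − 46.68 = 82.42 μs.
γ_1 = 462.6/82.42 = 5.613; β = √(1 − 1/γ²) = √0.9683.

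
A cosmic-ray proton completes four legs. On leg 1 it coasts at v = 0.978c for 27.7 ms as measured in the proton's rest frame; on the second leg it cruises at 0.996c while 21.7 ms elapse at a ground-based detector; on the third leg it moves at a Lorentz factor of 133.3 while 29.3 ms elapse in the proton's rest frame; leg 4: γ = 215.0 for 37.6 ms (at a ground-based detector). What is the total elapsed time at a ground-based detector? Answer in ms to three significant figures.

Δt = 4100 ms

Leg 1: γ = 1/√(1 − 0.978²) = 1/√0.04352 = 4.794; Δt_1 = 4.794 × 27.7 = 132.8 ms.
Leg 2: 21.7 ms is already measured at a ground-based detector.
Leg 3: γ = 133.3; Δt_3 = 133.3 × 29.3 = 3906 ms.
Leg 4: 37.6 ms is already measured at a ground-based detector.
Total: 132.8 + 21.70 + 3906 + 37.60 ms.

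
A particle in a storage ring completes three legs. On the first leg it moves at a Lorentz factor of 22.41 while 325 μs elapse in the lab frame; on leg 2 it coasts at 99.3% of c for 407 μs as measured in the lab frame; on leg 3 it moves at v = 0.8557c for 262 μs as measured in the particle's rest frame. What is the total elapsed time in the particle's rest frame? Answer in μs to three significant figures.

τ = 325 μs

Leg 1: γ = 22.41; τ_1 = 325/22.41 = 14.50 μs.
Leg 2: β = 0.993; γ = 1/√(1 − 0.993²) = 1/√0.01395 = 8.466; τ_2 = 407/8.466 = 48.07 μs.
Leg 3: 262 μs is already measured in the particle's rest frame.
Total: 14.50 + 48.07 + 262.0 μs.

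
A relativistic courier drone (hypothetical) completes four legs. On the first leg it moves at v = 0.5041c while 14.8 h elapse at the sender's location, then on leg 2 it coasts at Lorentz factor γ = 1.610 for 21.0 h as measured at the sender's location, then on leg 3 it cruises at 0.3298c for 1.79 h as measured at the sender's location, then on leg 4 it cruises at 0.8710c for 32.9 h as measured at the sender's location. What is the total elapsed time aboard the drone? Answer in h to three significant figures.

τ = 43.7 h

Leg 1: γ = 1/√(1 − 0.5041²) = 1/√0.7459 = 1.158; τ_1 = 14.8/1.158 = 12.78 h.
Leg 2: γ = 1.610; τ_2 = 21.0/1.610 = 13.04 h.
Leg 3: γ = 1/√(1 − 0.3298²) = 1/√0.8912 = 1.059; τ_3 = 1.79/1.059 = 1.690 h.
Leg 4: γ = 1/√(1 − 0.8710²) = 1/√0.2414 = 2.035; τ_4 = 32.9/2.035 = 16.16 h.
Total: 12.78 + 13.04 + 1.690 + 16.16 h.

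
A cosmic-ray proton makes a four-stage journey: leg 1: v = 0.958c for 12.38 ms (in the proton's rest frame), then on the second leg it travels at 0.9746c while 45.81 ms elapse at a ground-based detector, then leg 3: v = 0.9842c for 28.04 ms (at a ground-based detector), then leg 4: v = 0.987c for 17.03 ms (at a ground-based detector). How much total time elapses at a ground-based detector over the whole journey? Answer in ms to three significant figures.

Leg 1: γ = 1/√(1 − 0.958²) = 1/√0.08224 = 3.487; Δt_1 = 3.487 × 12.38 = 43.17 ms.
Leg 2: 45.81 ms is already measured at a ground-based detector.
Leg 3: 28.04 ms is already measured at a ground-based detector.
Leg 4: 17.03 ms is already measured at a ground-based detector.
Total: 43.17 + 45.81 + 28.04 + 17.03 ms.

Δt = 134 ms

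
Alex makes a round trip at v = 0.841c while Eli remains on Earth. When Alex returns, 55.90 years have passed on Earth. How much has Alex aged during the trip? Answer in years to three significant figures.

τ = 30.2 years

γ = 1/√(1 − 0.841²) = 1/√0.2927 = 1.848
Alex's clock measures proper time along the trip: τ = Δt/γ = 55.90/1.848 years.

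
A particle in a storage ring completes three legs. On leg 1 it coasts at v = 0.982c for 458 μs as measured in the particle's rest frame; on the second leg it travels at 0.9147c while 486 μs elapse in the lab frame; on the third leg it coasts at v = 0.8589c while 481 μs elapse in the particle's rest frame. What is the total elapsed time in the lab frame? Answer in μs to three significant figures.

Leg 1: γ = 1/√(1 − 0.982²) = 1/√0.03568 = 5.294; Δt_1 = 5.294 × 458 = 2425 μs.
Leg 2: 486 μs is already measured in the lab frame.
Leg 3: γ = 1/√(1 − 0.8589²) = 1/√0.2623 = 1.953; Δt_3 = 1.953 × 481 = 939.2 μs.
Total: 2425 + 486.0 + 939.2 μs.

Δt = 3850 μs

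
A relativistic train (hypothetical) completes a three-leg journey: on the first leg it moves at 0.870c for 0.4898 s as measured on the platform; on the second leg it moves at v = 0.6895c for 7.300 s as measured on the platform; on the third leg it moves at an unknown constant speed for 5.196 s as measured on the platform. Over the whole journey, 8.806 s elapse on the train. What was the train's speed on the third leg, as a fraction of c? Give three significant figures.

β = 0.776

Leg 1: γ = 1/√(1 − 0.870²) = 1/√0.2431 = 2.028; τ_1 = 0.4898/2.028 = 0.2415 s.
Leg 2: γ = 1/√(1 − 0.6895²) = 1/√0.5246 = 1.381; τ_2 = 7.300/1.381 = 5.287 s.
Leg 3: speed unknown; τ_3 = 5.196/γ_3.
Total proper time: 0.2415 + 5.287 + τ_3 = 8.806, so τ_3 = 8.806 − 5.529 = 3.277 s.
γ_3 = 5.196/3.277 = 1.585; β = √(1 − 1/γ²) = √0.6022.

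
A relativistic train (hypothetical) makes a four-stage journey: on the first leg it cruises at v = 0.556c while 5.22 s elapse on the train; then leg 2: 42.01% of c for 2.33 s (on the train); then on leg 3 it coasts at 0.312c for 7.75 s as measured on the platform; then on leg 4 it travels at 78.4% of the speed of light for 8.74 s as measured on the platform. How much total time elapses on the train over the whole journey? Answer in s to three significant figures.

τ = 20.3 s

Leg 1: 5.22 s is already measured on the train.
Leg 2: 2.33 s is already measured on the train.
Leg 3: γ = 1/√(1 − 0.312²) = 1/√0.9027 = 1.053; τ_3 = 7.75/1.053 = 7.363 s.
Leg 4: β = 0.784; γ = 1/√(1 − 0.784²) = 1/√0.3853 = 1.611; τ_4 = 8.74/1.611 = 5.425 s.
Total: 5.220 + 2.330 + 7.363 + 5.425 s.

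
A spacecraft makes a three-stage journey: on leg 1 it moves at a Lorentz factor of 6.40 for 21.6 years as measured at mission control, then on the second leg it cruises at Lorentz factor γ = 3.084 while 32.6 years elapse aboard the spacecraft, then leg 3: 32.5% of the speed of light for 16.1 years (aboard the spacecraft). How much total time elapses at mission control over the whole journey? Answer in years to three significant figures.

Δt = 139 years

Leg 1: 21.6 years is already measured at mission control.
Leg 2: γ = 3.084; Δt_2 = 3.084 × 32.6 = 100.5 years.
Leg 3: β = 0.325; γ = 1/√(1 − 0.325²) = 1/√0.8944 = 1.057; Δt_3 = 1.057 × 16.1 = 17.02 years.
Total: 21.60 + 100.5 + 17.02 years.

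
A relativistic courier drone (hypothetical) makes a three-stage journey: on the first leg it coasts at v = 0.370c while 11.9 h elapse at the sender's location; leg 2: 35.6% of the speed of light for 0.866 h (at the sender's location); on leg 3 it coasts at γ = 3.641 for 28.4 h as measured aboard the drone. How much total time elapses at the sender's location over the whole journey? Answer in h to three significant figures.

Leg 1: 11.9 h is already measured at the sender's location.
Leg 2: 0.866 h is already measured at the sender's location.
Leg 3: γ = 3.641; Δt_3 = 3.641 × 28.4 = 103.4 h.
Total: 11.90 + 0.8660 + 103.4 h.

Δt = 116 h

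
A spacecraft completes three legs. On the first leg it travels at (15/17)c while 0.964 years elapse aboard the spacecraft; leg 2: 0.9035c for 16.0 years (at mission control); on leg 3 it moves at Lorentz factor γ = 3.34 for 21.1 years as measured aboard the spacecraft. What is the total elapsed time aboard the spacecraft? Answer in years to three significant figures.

τ = 28.9 years

Leg 1: 0.964 years is already measured aboard the spacecraft.
Leg 2: γ = 1/√(1 − 0.9035²) = 1/√0.1837 = 2.333; τ_2 = 16.0/2.333 = 6.857 years.
Leg 3: 21.1 years is already measured aboard the spacecraft.
Total: 0.9640 + 6.857 + 21.10 years.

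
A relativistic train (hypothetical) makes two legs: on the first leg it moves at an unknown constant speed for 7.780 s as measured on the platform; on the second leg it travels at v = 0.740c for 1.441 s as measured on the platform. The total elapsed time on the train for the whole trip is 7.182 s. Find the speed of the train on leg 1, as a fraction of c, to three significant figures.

β = 0.602

Leg 1: speed unknown; τ_1 = 7.780/γ_1.
Leg 2: γ = 1/√(1 − 0.740²) = 1/√0.4524 = 1.487; τ_2 = 1.441/1.487 = 0.9692 s.
Total proper time: τ_1 + 0.9692 = 7.182, so τ_1 = 7.182 − 0.9692 = 6.213 s.
γ_1 = 7.780/6.213 = 1.252; β = √(1 − 1/γ²) = √0.3623.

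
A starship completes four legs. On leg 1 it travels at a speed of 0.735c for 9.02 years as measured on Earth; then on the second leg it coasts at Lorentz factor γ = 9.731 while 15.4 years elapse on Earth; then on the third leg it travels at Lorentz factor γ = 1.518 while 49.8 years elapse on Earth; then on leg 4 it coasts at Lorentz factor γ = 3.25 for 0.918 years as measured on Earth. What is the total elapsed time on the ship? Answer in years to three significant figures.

Leg 1: γ = 1/√(1 − 0.735²) = 1/√0.4598 = 1.475; τ_1 = 9.02/1.475 = 6.116 years.
Leg 2: γ = 9.731; τ_2 = 15.4/9.731 = 1.583 years.
Leg 3: γ = 1.518; τ_3 = 49.8/1.518 = 32.81 years.
Leg 4: γ = 3.25; τ_4 = 0.918/3.250 = 0.2825 years.
Total: 6.116 + 1.583 + 32.81 + 0.2825 years.

τ = 40.8 years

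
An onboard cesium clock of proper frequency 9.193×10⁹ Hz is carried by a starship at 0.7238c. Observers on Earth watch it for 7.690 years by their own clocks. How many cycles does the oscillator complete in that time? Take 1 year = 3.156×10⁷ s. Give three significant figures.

N = 1.54×10¹⁸

γ = 1/√(1 − 0.7238²) = 1/√0.4761 = 1.449
During 7.690 years of lab time, the oscillator's proper time advances by τ = Δt/γ = 7.690/1.449 = 5.306 years = 1.675×10⁸ s.
N = f × τ = 9.193×10⁹ × 1.675×10⁸ = 1.539×10¹⁸.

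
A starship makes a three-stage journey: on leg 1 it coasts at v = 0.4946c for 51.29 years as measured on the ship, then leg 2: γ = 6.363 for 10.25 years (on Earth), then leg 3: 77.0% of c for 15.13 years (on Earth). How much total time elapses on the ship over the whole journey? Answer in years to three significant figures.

τ = 62.6 years

Leg 1: 51.29 years is already measured on the ship.
Leg 2: γ = 6.363; τ_2 = 10.25/6.363 = 1.611 years.
Leg 3: β = 0.770; γ = 1/√(1 − 0.770²) = 1/√0.4071 = 1.567; τ_3 = 15.13/1.567 = 9.654 years.
Total: 51.29 + 1.611 + 9.654 years.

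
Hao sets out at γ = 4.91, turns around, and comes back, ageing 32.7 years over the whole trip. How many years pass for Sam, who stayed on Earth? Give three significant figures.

γ = 4.91
Earth-frame duration is the dilated interval: Δt = γτ = 4.910 × 32.7 years.

Δt = 161 years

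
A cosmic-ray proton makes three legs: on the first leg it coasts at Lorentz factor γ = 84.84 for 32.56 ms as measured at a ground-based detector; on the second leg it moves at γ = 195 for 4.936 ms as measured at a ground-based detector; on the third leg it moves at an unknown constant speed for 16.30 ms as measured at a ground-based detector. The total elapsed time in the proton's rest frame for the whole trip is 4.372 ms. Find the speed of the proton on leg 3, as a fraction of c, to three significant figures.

Leg 1: γ = 84.84; τ_1 = 32.56/84.84 = 0.3838 ms.
Leg 2: γ = 195; τ_2 = 4.936/195.0 = 0.02531 ms.
Leg 3: speed unknown; τ_3 = 16.30/γ_3.
Total proper time: 0.3838 + 0.02531 + τ_3 = 4.372, so τ_3 = 4.372 − 0.4091 = 3.963 ms.
γ_3 = 16.30/3.963 = 4.113; β = √(1 − 1/γ²) = √0.9409.

β = 0.970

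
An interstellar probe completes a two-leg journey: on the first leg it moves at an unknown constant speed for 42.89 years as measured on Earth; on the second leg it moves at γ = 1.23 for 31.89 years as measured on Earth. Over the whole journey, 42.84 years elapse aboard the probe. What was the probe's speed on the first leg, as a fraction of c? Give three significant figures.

Leg 1: speed unknown; τ_1 = 42.89/γ_1.
Leg 2: γ = 1.23; τ_2 = 31.89/1.230 = 25.93 years.
Total proper time: τ_1 + 25.93 = 42.84, so τ_1 = 42.84 − 25.93 = 16.91 years.
γ_1 = 42.89/16.91 = 2.536; β = √(1 − 1/γ²) = √0.8445.

β = 0.919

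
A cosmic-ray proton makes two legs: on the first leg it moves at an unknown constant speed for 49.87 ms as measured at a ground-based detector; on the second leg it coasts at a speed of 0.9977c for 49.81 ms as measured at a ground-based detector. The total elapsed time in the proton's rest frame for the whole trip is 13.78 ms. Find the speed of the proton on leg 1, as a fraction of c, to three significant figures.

β = 0.978

Leg 1: speed unknown; τ_1 = 49.87/γ_1.
Leg 2: γ = 1/√(1 − 0.9977²) = 1/√0.004595 = 14.75; τ_2 = 49.81/14.75 = 3.376 ms.
Total proper time: τ_1 + 3.376 = 13.78, so τ_1 = 13.78 − 3.376 = 10.40 ms.
γ_1 = 49.87/10.40 = 4.794; β = √(1 − 1/γ²) = √0.9565.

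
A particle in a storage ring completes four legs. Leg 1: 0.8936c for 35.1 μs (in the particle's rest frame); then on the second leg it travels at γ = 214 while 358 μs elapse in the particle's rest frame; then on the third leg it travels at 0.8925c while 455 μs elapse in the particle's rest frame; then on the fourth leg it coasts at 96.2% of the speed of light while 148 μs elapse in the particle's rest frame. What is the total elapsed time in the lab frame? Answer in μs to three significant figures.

Δt = 7.82×10⁴ μs

Leg 1: γ = 1/√(1 − 0.8936²) = 1/√0.2015 = 2.228; Δt_1 = 2.228 × 35.1 = 78.20 μs.
Leg 2: γ = 214; Δt_2 = 214.0 × 358 = 7.661×10⁴ μs.
Leg 3: γ = 1/√(1 − 0.8925²) = 1/√0.2034 = 2.217; Δt_3 = 2.217 × 455 = 1009 μs.
Leg 4: β = 0.962; γ = 1/√(1 − 0.962²) = 1/√0.07456 = 3.662; Δt_4 = 3.662 × 148 = 542.0 μs.
Total: 78.20 + 7.661×10⁴ + 1009 + 542.0 μs.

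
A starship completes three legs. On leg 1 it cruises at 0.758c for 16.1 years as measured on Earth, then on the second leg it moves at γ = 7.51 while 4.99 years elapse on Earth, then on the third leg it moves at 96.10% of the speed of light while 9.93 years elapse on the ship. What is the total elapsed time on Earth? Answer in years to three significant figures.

Δt = 57.0 years

Leg 1: 16.1 years is already measured on Earth.
Leg 2: 4.99 years is already measured on Earth.
Leg 3: β = 0.9610; γ = 1/√(1 − 0.9610²) = 1/√0.07648 = 3.616; Δt_3 = 3.616 × 9.93 = 35.91 years.
Total: 16.10 + 4.990 + 35.91 years.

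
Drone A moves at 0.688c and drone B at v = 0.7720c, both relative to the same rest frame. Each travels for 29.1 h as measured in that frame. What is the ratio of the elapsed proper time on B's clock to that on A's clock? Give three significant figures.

A: γ = 1/√(1 − 0.688²) = 1/√0.5267 = 1.378. B: γ = 1/√(1 − 0.7720²) = 1/√0.4040 = 1.573.
τ_A/τ_B = γ_B/γ_A = 1.573/1.378 = 1.142, so τ_B/τ_A = 0.8759.

τ_B/τ_A = 0.876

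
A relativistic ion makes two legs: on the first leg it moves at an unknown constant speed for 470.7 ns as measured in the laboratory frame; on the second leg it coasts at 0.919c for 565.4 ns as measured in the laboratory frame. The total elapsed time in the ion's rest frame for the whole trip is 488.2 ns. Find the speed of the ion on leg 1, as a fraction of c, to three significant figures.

Leg 1: speed unknown; τ_1 = 470.7/γ_1.
Leg 2: γ = 1/√(1 − 0.919²) = 1/√0.1554 = 2.536; τ_2 = 565.4/2.536 = 222.9 ns.
Total proper time: τ_1 + 222.9 = 488.2, so τ_1 = 488.2 − 222.9 = 265.3 ns.
γ_1 = 470.7/265.3 = 1.774; β = √(1 − 1/γ²) = √0.6824.

β = 0.826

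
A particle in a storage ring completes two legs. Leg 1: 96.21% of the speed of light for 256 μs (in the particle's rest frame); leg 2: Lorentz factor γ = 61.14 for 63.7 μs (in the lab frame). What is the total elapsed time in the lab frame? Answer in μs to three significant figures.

Δt = 1000 μs

Leg 1: β = 0.9621; γ = 1/√(1 − 0.9621²) = 1/√0.07436 = 3.667; Δt_1 = 3.667 × 256 = 938.8 μs.
Leg 2: 63.7 μs is already measured in the lab frame.
Total: 938.8 + 63.70 μs.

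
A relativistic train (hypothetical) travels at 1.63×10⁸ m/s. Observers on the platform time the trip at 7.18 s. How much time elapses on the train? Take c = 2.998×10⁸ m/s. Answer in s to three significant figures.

τ = 6.03 s

β = 1.63×10⁸/2.998×10⁸ = 0.5437; γ = 1/√(1 − 0.5437²) = 1.191
The interval measured on the platform is the dilated one; the clock on the train measures the proper time τ = Δt/γ = 7.18/1.191 s.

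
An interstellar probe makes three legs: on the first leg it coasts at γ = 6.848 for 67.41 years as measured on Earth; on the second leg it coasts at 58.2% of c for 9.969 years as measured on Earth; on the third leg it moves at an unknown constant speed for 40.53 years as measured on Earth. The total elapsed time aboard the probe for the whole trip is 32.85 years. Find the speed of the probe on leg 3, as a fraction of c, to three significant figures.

β = 0.930

Leg 1: γ = 6.848; τ_1 = 67.41/6.848 = 9.844 years.
Leg 2: β = 0.582; γ = 1/√(1 − 0.582²) = 1/√0.6613 = 1.230; τ_2 = 9.969/1.230 = 8.107 years.
Leg 3: speed unknown; τ_3 = 40.53/γ_3.
Total proper time: 9.844 + 8.107 + τ_3 = 32.85, so τ_3 = 32.85 − 17.95 = 14.90 years.
γ_3 = 40.53/14.90 = 2.720; β = √(1 − 1/γ²) = √0.8649.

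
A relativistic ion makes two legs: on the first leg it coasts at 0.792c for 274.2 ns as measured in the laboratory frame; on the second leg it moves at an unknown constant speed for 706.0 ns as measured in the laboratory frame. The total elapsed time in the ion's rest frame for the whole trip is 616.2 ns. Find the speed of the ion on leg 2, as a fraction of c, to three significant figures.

β = 0.772

Leg 1: γ = 1/√(1 − 0.792²) = 1/√0.3727 = 1.638; τ_1 = 274.2/1.638 = 167.4 ns.
Leg 2: speed unknown; τ_2 = 706.0/γ_2.
Total proper time: 167.4 + τ_2 = 616.2, so τ_2 = 616.2 − 167.4 = 448.8 ns.
γ_2 = 706.0/448.8 = 1.573; β = √(1 − 1/γ²) = √0.5959.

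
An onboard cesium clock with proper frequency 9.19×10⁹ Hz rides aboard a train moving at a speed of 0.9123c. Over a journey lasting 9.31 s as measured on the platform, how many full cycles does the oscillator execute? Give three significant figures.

N = 3.50×10¹⁰

γ = 1/√(1 − 0.9123²) = 1/√0.1677 = 2.442
The oscillator's own cycle count is N = f × τ where τ is the proper time on the train. τ = Δt/γ = 9.31/2.442 = 3.813 s = 3.813×10⁰ s.
N = 9.19×10⁹ × 3.813×10⁰ = 3.504×10¹⁰.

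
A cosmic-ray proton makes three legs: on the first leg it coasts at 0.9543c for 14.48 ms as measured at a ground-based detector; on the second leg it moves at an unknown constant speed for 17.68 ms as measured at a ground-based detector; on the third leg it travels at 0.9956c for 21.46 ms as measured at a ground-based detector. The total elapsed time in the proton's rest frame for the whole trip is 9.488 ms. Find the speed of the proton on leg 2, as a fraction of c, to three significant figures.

β = 0.984

Leg 1: γ = 1/√(1 − 0.9543²) = 1/√0.08931 = 3.346; τ_1 = 14.48/3.346 = 4.327 ms.
Leg 2: speed unknown; τ_2 = 17.68/γ_2.
Leg 3: γ = 1/√(1 − 0.9956²) = 1/√0.008781 = 10.67; τ_3 = 21.46/10.67 = 2.011 ms.
Total proper time: 4.327 + τ_2 + 2.011 = 9.488, so τ_2 = 9.488 − 6.338 = 3.150 ms.
γ_2 = 17.68/3.150 = 5.613; β = √(1 − 1/γ²) = √0.9683.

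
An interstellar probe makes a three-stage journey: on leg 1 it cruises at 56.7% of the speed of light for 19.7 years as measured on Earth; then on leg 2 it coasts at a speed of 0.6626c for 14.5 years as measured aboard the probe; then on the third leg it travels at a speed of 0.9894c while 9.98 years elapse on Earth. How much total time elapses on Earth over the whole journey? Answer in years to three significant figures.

Leg 1: 19.7 years is already measured on Earth.
Leg 2: γ = 1/√(1 − 0.6626²) = 1/√0.5610 = 1.335; Δt_2 = 1.335 × 14.5 = 19.36 years.
Leg 3: 9.98 years is already measured on Earth.
Total: 19.70 + 19.36 + 9.980 years.

Δt = 49.0 years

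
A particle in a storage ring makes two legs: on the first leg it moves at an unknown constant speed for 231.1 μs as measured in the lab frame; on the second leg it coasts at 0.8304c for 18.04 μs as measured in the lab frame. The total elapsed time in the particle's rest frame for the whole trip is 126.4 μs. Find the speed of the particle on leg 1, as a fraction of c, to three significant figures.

β = 0.864

Leg 1: speed unknown; τ_1 = 231.1/γ_1.
Leg 2: γ = 1/√(1 − 0.8304²) = 1/√0.3104 = 1.795; τ_2 = 18.04/1.795 = 10.05 μs.
Total proper time: τ_1 + 10.05 = 126.4, so τ_1 = 126.4 − 10.05 = 116.3 μs.
γ_1 = 231.1/116.3 = 1.986; β = √(1 − 1/γ²) = √0.7465.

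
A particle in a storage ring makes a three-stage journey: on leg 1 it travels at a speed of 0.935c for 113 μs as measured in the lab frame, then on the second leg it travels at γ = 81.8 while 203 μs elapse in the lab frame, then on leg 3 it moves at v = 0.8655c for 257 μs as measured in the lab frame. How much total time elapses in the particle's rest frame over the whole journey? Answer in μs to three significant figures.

Leg 1: γ = 1/√(1 − 0.935²) = 1/√0.1258 = 2.820; τ_1 = 113/2.820 = 40.08 μs.
Leg 2: γ = 81.8; τ_2 = 203/81.80 = 2.482 μs.
Leg 3: γ = 1/√(1 − 0.8655²) = 1/√0.2509 = 1.996; τ_3 = 257/1.996 = 128.7 μs.
Total: 40.08 + 2.482 + 128.7 μs.

τ = 171 μs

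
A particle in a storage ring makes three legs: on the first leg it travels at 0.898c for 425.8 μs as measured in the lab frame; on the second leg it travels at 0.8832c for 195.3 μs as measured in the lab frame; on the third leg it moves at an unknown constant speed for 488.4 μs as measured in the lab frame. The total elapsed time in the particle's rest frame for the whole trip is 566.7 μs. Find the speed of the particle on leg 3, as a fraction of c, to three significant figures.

Leg 1: γ = 1/√(1 − 0.898²) = 1/√0.1936 = 2.273; τ_1 = 425.8/2.273 = 187.4 μs.
Leg 2: γ = 1/√(1 − 0.8832²) = 1/√0.2200 = 2.132; τ_2 = 195.3/2.132 = 91.60 μs.
Leg 3: speed unknown; τ_3 = 488.4/γ_3.
Total proper time: 187.4 + 91.60 + τ_3 = 566.7, so τ_3 = 566.7 − 278.9 = 287.8 μs.
γ_3 = 488.4/287.8 = 1.697; β = √(1 − 1/γ²) = √0.6529.

β = 0.808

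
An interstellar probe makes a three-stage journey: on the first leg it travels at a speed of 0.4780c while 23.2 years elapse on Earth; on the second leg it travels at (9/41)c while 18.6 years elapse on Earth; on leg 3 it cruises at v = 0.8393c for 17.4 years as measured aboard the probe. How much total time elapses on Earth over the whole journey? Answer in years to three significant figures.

Leg 1: 23.2 years is already measured on Earth.
Leg 2: 18.6 years is already measured on Earth.
Leg 3: γ = 1/√(1 − 0.8393²) = 1/√0.2956 = 1.839; Δt_3 = 1.839 × 17.4 = 32.00 years.
Total: 23.20 + 18.60 + 32.00 years.

Δt = 73.8 years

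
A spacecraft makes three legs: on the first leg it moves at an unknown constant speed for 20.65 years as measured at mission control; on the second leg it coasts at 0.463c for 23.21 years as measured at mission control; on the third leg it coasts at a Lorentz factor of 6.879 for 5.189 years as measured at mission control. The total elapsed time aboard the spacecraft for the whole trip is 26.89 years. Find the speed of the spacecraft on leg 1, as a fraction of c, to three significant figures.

β = 0.963

Leg 1: speed unknown; τ_1 = 20.65/γ_1.
Leg 2: γ = 1/√(1 − 0.463²) = 1/√0.7856 = 1.128; τ_2 = 23.21/1.128 = 20.57 years.
Leg 3: γ = 6.879; τ_3 = 5.189/6.879 = 0.7543 years.
Total proper time: τ_1 + 20.57 + 0.7543 = 26.89, so τ_1 = 26.89 − 21.33 = 5.563 years.
γ_1 = 20.65/5.563 = 3.712; β = √(1 − 1/γ²) = √0.9274.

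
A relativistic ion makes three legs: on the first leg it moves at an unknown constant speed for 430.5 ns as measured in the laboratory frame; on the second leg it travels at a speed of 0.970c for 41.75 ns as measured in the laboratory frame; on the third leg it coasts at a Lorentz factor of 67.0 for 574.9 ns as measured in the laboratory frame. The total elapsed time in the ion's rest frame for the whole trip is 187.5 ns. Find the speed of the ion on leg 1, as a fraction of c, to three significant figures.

β = 0.920

Leg 1: speed unknown; τ_1 = 430.5/γ_1.
Leg 2: γ = 1/√(1 − 0.970²) = 1/√0.05910 = 4.113; τ_2 = 41.75/4.113 = 10.15 ns.
Leg 3: γ = 67.0; τ_3 = 574.9/67.00 = 8.581 ns.
Total proper time: τ_1 + 10.15 + 8.581 = 187.5, so τ_1 = 187.5 − 18.73 = 168.8 ns.
γ_1 = 430.5/168.8 = 2.551; β = √(1 − 1/γ²) = √0.8463.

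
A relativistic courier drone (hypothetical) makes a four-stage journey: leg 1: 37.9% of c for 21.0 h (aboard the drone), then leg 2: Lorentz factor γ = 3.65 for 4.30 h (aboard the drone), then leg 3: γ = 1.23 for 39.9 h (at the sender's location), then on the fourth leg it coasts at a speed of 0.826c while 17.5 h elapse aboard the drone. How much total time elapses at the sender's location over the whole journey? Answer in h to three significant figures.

Δt = 109 h

Leg 1: β = 0.379; γ = 1/√(1 − 0.379²) = 1/√0.8564 = 1.081; Δt_1 = 1.081 × 21.0 = 22.69 h.
Leg 2: γ = 3.65; Δt_2 = 3.650 × 4.30 = 15.70 h.
Leg 3: 39.9 h is already measured at the sender's location.
Leg 4: γ = 1/√(1 − 0.826²) = 1/√0.3177 = 1.774; Δt_4 = 1.774 × 17.5 = 31.05 h.
Total: 22.69 + 15.70 + 39.90 + 31.05 h.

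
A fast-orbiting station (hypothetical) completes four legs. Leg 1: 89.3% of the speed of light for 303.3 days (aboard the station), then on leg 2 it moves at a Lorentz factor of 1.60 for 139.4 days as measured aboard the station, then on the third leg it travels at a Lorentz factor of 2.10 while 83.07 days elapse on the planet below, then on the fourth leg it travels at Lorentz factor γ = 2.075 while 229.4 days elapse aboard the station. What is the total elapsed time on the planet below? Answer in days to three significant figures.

Δt = 1460 days

Leg 1: β = 0.893; γ = 1/√(1 − 0.893²) = 1/√0.2026 = 2.222; Δt_1 = 2.222 × 303.3 = 673.9 days.
Leg 2: γ = 1.60; Δt_2 = 1.600 × 139.4 = 223.0 days.
Leg 3: 83.07 days is already measured on the planet below.
Leg 4: γ = 2.075; Δt_4 = 2.075 × 229.4 = 476.0 days.
Total: 673.9 + 223.0 + 83.07 + 476.0 days.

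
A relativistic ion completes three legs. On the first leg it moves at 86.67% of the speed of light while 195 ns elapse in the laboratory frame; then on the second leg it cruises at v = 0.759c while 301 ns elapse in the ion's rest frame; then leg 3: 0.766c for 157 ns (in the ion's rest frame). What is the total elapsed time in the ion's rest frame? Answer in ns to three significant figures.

τ = 555 ns

Leg 1: β = 0.8667; γ = 1/√(1 − 0.8667²) = 1/√0.2488 = 2.005; τ_1 = 195/2.005 = 97.27 ns.
Leg 2: 301 ns is already measured in the ion's rest frame.
Leg 3: 157 ns is already measured in the ion's rest frame.
Total: 97.27 + 301.0 + 157.0 ns.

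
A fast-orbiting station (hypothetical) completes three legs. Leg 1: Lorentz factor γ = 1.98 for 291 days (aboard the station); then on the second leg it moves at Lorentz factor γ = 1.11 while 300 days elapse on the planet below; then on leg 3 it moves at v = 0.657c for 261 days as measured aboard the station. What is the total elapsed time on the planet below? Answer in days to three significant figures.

Leg 1: γ = 1.98; Δt_1 = 1.980 × 291 = 576.2 days.
Leg 2: 300 days is already measured on the planet below.
Leg 3: γ = 1/√(1 − 0.657²) = 1/√0.5684 = 1.326; Δt_3 = 1.326 × 261 = 346.2 days.
Total: 576.2 + 300.0 + 346.2 days.

Δt = 1220 days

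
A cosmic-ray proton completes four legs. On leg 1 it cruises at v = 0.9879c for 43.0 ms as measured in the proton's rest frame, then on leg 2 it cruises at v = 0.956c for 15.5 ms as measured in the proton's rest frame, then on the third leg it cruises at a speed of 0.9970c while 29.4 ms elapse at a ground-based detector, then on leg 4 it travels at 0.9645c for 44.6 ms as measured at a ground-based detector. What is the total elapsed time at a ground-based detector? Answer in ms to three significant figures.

Δt = 404 ms

Leg 1: γ = 1/√(1 − 0.9879²) = 1/√0.02405 = 6.448; Δt_1 = 6.448 × 43.0 = 277.3 ms.
Leg 2: γ = 1/√(1 − 0.956²) = 1/√0.08606 = 3.409; Δt_2 = 3.409 × 15.5 = 52.83 ms.
Leg 3: 29.4 ms is already measured at a ground-based detector.
Leg 4: 44.6 ms is already measured at a ground-based detector.
Total: 277.3 + 52.83 + 29.40 + 44.60 ms.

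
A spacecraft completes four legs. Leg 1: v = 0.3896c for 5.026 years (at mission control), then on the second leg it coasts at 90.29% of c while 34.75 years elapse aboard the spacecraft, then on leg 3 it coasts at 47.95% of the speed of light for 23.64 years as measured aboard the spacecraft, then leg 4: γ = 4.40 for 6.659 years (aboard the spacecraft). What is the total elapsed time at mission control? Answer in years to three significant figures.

Δt = 142 years

Leg 1: 5.026 years is already measured at mission control.
Leg 2: β = 0.9029; γ = 1/√(1 − 0.9029²) = 1/√0.1848 = 2.326; Δt_2 = 2.326 × 34.75 = 80.84 years.
Leg 3: β = 0.4795; γ = 1/√(1 − 0.4795²) = 1/√0.7701 = 1.140; Δt_3 = 1.140 × 23.64 = 26.94 years.
Leg 4: γ = 4.40; Δt_4 = 4.400 × 6.659 = 29.30 years.
Total: 5.026 + 80.84 + 26.94 + 29.30 years.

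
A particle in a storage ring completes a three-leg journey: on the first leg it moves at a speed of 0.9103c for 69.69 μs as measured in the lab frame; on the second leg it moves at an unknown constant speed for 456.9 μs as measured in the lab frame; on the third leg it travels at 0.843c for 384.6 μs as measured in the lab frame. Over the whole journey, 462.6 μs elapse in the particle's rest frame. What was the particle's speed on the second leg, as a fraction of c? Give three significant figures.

β = 0.868

Leg 1: γ = 1/√(1 − 0.9103²) = 1/√0.1714 = 2.416; τ_1 = 69.69/2.416 = 28.85 μs.
Leg 2: speed unknown; τ_2 = 456.9/γ_2.
Leg 3: γ = 1/√(1 − 0.843²) = 1/√0.2894 = 1.859; τ_3 = 384.6/1.859 = 206.9 μs.
Total proper time: 28.85 + τ_2 + 206.9 = 462.6, so τ_2 = 462.6 − 235.7 = 226.9 μs.
γ_2 = 456.9/226.9 = 2.014; β = √(1 − 1/γ²) = √0.7534.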